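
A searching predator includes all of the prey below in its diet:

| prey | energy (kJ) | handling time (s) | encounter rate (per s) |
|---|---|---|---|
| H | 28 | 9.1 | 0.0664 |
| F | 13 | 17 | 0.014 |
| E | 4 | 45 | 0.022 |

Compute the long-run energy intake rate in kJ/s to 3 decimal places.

Energy encountered per unit search time: 0.0664×28 + 0.014×13 + 0.022×4 = 2.129 kJ/s.
Handling time per unit search time: 0.0664×9.1 + 0.014×17 + 0.022×45 = 1.832.
Rate = 2.129/(1 + 1.832) = 0.7518 kJ/s.

0.752 kJ/s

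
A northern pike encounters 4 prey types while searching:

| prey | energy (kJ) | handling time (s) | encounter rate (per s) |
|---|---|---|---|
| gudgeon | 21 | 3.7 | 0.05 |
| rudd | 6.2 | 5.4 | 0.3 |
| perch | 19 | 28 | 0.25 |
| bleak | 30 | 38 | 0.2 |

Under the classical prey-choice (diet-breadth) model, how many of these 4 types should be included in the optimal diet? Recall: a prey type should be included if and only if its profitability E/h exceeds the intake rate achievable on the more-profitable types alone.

Profitabilities (E/h, kJ/s): gudgeon 5.68, rudd 1.15, bleak 0.789, perch 0.679. Add prey in this order while the next type's profitability exceeds the intake rate on those already taken.
Rate on top 1: 0.8861. rudd: 1.15 > 0.8861 → include.
Rate on top 2: 1.037. bleak: 0.789 < 1.037 → exclude; stop.
Optimal diet: gudgeon, rudd — 2 of 4 types.

2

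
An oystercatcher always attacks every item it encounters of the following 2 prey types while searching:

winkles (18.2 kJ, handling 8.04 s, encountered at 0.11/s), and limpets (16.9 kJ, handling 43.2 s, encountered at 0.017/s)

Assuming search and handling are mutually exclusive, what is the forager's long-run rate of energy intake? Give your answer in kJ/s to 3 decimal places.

0.874 kJ/s

R = Σλ_iE_i / (1 + Σλ_ih_i)
Numerator: 0.11×18.2 + 0.017×16.9 = 2.289
Denominator: 1 + 0.11×8.04 + 0.017×43.2 = 2.619
R = 2.289/2.619 = 0.8742 kJ/s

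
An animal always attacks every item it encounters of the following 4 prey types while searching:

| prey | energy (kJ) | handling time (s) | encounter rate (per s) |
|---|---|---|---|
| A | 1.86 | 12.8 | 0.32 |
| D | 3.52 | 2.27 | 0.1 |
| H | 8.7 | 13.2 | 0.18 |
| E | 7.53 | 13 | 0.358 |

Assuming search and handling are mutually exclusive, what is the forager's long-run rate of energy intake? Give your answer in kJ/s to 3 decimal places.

R = Σλ_iE_i / (1 + Σλ_ih_i)
Numerator: 0.32×1.86 + 0.1×3.52 + 0.18×8.7 + 0.358×7.53 = 5.209
Denominator: 1 + 0.32×12.8 + 0.1×2.27 + 0.18×13.2 + 0.358×13 = 12.35
R = 5.209/12.35 = 0.4217 kJ/s

0.422 kJ/s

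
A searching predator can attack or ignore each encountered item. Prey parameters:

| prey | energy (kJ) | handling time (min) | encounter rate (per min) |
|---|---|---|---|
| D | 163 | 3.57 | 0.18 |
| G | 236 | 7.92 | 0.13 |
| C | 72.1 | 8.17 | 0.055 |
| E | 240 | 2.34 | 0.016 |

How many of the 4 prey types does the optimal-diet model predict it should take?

Rank by E/h (kJ/min): E 103, D 45.7, G 29.8, C 8.82. Include each in turn until the next type's E/h falls below the running intake rate.
Rate on top 1: 3.701. D: 45.7 > 3.701 → include.
Rate on top 2: 19.75. G: 29.8 > 19.75 → include.
Rate on top 3: 23.57. C: 8.82 < 23.57 → exclude; stop.
Optimal diet: E, D, G — 3 of 4 types.

3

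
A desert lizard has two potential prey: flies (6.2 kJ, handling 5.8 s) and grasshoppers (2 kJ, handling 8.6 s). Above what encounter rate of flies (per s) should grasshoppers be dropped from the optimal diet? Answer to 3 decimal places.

0.048 per s

Drop grasshoppers once their profitability E₂/h₂ falls below the rate achievable on flies alone: E₂/h₂ = λE₁/(1 + λh₁).
Solve for λ: λE₁h₂ = E₂(1 + λh₁) → λ(E₁h₂ − E₂h₁) = E₂ → λ = E₂/(E₁h₂ − E₂h₁).
λ = 2/(6.2×8.6 − 2×5.8) = 2/41.72 = 0.04794 per s.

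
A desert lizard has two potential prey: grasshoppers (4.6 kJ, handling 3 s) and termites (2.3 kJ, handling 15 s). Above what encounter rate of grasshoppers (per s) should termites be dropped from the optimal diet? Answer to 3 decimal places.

The zero-one rule: include termites iff E₂/h₂ > λE₁/(1+λh₁). Equality gives the switch point.
λE₁h₂ = E₂ + λE₂h₁ ⇒ λ = E₂/(E₁h₂ − E₂h₁) = 2.3/(69 − 6.9) = 0.03704 per s.

0.037 per s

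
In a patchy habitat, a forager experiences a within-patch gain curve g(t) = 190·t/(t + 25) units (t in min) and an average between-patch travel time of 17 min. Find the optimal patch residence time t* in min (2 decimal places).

By the marginal value theorem, leave when the instantaneous gain rate g'(t) equals the habitat-wide average g(t)/(T + t).
g'(t) = 190·25/(t + 25)². Setting 190·25/(t+25)² = 190t/[(t+25)(17+t)] gives 25(17+t) = t(t+25), so t² = 25×17 = 425.
t* = √425 = 20.62 min.

20.62 min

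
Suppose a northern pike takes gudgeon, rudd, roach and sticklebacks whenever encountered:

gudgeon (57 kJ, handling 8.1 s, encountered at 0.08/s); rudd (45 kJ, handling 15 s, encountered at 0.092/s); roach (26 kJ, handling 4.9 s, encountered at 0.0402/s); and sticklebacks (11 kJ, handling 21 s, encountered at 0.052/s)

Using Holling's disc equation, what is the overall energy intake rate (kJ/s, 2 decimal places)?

R = (0.08×57 + 0.092×45 + 0.0402×26 + 0.052×11) / (1 + 0.08×8.1 + 0.092×15 + 0.0402×4.9 + 0.052×21) = 10.32/4.317 = 2.39 kJ/s.

2.39 kJ/s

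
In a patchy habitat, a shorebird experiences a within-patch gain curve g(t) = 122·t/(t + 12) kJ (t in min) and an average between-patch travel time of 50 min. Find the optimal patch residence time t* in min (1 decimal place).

By the marginal value theorem, leave when the instantaneous gain rate g'(t) equals the habitat-wide average g(t)/(T + t).
g'(t) = 122·12/(t + 12)². Setting 122·12/(t+12)² = 122t/[(t+12)(50+t)] gives 12(50+t) = t(t+12), so t² = 12×50 = 600.
t* = √600 = 24.49 min.

24.5 min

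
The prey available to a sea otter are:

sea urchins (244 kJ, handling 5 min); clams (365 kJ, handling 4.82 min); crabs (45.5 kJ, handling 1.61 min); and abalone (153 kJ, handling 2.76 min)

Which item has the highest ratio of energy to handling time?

Profitability E/h (kJ/min): sea urchins = 244/5 = 48.8, clams = 365/4.82 = 75.7, crabs = 45.5/1.61 = 28.3, abalone = 153/2.76 = 55.4.
Ranked: clams > abalone > sea urchins > crabs.

clams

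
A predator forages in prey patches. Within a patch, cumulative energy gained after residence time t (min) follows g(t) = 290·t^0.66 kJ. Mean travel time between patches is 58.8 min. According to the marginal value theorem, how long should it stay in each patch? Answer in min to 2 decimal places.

114.14 min

Maximise g(t)/(T+t): set derivative to zero → g'(t)(T+t) = g(t).
g'(t) = 0.66·290·t^-0.34. Setting 0.66·290·t^-0.34 = 290·t^0.66/(58.8+t) gives 0.66(58.8+t) = t, so 0.34·t = 0.66×58.8.
t* = 0.66×58.8/0.34 = 114.1 min.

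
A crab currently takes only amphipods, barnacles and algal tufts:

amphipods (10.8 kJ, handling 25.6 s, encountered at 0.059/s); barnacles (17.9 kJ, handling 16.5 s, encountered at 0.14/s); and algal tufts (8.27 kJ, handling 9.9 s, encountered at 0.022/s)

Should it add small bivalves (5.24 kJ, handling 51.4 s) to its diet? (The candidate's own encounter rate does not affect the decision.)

Current rate: (0.059×10.8 + 0.14×17.9 + 0.022×8.27)/(1 + 0.059×25.6 + 0.14×16.5 + 0.022×9.9) = 0.66 kJ/s.
Profitability of small bivalves: 5.24/51.4 = 0.1019 kJ/s.
Since 0.1019 < R, time spent handling small bivalves is better spent searching.

No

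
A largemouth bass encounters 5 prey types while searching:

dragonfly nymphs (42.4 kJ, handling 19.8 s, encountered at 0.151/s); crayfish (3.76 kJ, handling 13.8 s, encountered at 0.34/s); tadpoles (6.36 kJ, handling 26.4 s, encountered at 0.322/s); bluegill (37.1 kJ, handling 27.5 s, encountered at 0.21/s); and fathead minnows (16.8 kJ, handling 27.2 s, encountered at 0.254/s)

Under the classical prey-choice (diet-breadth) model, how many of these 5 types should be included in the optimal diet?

Rank by E/h (kJ/s): dragonfly nymphs 2.14, bluegill 1.35, fathead minnows 0.618, crayfish 0.272, tadpoles 0.241. Include each in turn until the next type's E/h falls below the running intake rate.
Rate on top 1: 1.605. bluegill: 1.35 < 1.605 → exclude; stop.
Optimal diet: dragonfly nymphs — 1 of 5 types.

1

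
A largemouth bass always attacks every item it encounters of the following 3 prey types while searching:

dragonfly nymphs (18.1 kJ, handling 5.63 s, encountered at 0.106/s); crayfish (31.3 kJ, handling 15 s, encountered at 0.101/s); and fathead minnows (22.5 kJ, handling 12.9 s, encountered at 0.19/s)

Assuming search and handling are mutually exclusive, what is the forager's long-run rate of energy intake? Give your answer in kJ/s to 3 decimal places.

R = Σλ_iE_i / (1 + Σλ_ih_i)
Numerator: 0.106×18.1 + 0.101×31.3 + 0.19×22.5 = 9.355
Denominator: 1 + 0.106×5.63 + 0.101×15 + 0.19×12.9 = 5.563
R = 9.355/5.563 = 1.682 kJ/s

1.682 kJ/s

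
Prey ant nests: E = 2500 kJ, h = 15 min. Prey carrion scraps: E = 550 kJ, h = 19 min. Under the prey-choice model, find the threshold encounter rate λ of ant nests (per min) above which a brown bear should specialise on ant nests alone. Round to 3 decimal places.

0.014 per min

At the threshold, the rate on ant nests alone equals the profitability of carrion scraps: λ·2500/(1 + λ·15) = 550/19 = 28.95.
Rearranging, λ(2500 − 28.95×15) = 28.95, so λ = 28.95/2066 = 0.01401 per min.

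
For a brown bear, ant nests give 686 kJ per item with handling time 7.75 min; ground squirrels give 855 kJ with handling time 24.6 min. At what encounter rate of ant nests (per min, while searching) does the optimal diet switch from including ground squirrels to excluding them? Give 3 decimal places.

0.083 per min

At the threshold, the rate on ant nests alone equals the profitability of ground squirrels: λ·686/(1 + λ·7.75) = 855/24.6 = 34.76.
Rearranging, λ(686 − 34.76×7.75) = 34.76, so λ = 34.76/416.6 = 0.08342 per min.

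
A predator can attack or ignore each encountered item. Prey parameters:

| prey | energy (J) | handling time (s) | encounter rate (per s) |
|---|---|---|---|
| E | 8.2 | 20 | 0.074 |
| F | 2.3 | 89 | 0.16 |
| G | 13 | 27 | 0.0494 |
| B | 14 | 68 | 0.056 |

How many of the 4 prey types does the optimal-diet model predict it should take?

2

E/h in descending order: G 0.481, E 0.41, B 0.206, F 0.0258 J/s. The optimal diet is the largest prefix of this list for which every included type satisfies E_i/h_i > R on the types above it.
Rate on top 1: 0.2752. E: 0.41 > 0.2752 → include.
Rate on top 2: 0.3275. B: 0.206 < 0.3275 → exclude; stop.
Optimal diet: G, E — 2 of 4 types.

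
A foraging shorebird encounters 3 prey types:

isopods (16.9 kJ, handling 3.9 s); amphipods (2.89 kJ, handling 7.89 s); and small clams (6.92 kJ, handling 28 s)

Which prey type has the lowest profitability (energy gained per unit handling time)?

Profitability E/h (kJ/s): isopods = 16.9/3.9 = 4.33, amphipods = 2.89/7.89 = 0.366, small clams = 6.92/28 = 0.247.
Ranked: isopods > amphipods > small clams.

small clams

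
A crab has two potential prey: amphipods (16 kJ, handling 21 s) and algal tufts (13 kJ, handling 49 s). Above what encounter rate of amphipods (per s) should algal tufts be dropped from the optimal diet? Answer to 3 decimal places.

0.025 per s

At the threshold, the rate on amphipods alone equals the profitability of algal tufts: λ·16/(1 + λ·21) = 13/49 = 0.2653.
Rearranging, λ(16 − 0.2653×21) = 0.2653, so λ = 0.2653/10.43 = 0.02544 per s.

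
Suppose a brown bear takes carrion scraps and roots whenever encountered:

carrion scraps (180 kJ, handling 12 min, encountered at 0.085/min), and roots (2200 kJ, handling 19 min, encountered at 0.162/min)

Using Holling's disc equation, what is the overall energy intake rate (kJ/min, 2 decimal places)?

R = (0.085×180 + 0.162×2200) / (1 + 0.085×12 + 0.162×19) = 371.7/5.098 = 72.91 kJ/min.

72.91 kJ/min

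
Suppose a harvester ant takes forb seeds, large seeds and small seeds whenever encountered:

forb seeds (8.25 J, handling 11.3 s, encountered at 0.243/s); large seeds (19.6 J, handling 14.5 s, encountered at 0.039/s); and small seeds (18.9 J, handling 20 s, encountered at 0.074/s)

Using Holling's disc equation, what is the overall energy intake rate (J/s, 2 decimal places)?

0.72 J/s

R = (0.243×8.25 + 0.039×19.6 + 0.074×18.9) / (1 + 0.243×11.3 + 0.039×14.5 + 0.074×20) = 4.168/5.791 = 0.7196 J/s.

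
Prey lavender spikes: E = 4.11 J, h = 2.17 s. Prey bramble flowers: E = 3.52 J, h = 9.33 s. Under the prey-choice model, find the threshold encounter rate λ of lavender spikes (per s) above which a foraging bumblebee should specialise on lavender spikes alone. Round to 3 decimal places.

The zero-one rule: include bramble flowers iff E₂/h₂ > λE₁/(1+λh₁). Equality gives the switch point.
λE₁h₂ = E₂ + λE₂h₁ ⇒ λ = E₂/(E₁h₂ − E₂h₁) = 3.52/(38.35 − 7.638) = 0.1146 per s.

0.115 per s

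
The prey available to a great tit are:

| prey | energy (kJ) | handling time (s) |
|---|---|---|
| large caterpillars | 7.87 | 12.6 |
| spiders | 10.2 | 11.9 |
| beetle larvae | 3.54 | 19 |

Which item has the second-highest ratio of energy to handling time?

Profitability E/h (kJ/s): large caterpillars = 7.87/12.6 = 0.625, spiders = 10.2/11.9 = 0.857, beetle larvae = 3.54/19 = 0.186.
Ranked: spiders > large caterpillars > beetle larvae.

large caterpillars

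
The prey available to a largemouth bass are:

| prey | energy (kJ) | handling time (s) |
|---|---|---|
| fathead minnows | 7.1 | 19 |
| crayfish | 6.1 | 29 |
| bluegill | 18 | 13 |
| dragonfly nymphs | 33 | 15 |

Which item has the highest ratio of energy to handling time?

Profitability E/h (kJ/s): fathead minnows = 7.1/19 = 0.374, crayfish = 6.1/29 = 0.21, bluegill = 18/13 = 1.38, dragonfly nymphs = 33/15 = 2.2.
Ranked: dragonfly nymphs > bluegill > fathead minnows > crayfish.

dragonfly nymphs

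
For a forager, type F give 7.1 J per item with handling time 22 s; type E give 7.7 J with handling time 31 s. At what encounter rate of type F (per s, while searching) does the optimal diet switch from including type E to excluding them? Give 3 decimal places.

The zero-one rule: include type E iff E₂/h₂ > λE₁/(1+λh₁). Equality gives the switch point.
λE₁h₂ = E₂ + λE₂h₁ ⇒ λ = E₂/(E₁h₂ − E₂h₁) = 7.7/(220.1 − 169.4) = 0.1519 per s.

0.152 per s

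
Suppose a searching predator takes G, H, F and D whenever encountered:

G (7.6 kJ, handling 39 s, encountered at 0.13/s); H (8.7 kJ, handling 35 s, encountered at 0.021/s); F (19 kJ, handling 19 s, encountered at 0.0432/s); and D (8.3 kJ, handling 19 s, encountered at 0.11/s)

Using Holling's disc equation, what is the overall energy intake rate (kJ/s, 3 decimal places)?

Energy encountered per unit search time: 0.13×7.6 + 0.021×8.7 + 0.0432×19 + 0.11×8.3 = 2.905 kJ/s.
Handling time per unit search time: 0.13×39 + 0.021×35 + 0.0432×19 + 0.11×19 = 8.716.
Rate = 2.905/(1 + 8.716) = 0.2989 kJ/s.

0.299 kJ/s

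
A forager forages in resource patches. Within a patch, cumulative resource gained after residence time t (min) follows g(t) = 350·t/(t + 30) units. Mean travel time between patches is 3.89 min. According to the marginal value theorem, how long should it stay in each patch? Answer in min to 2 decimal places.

By the marginal value theorem, leave when the instantaneous gain rate g'(t) equals the habitat-wide average g(t)/(T + t).
g'(t) = 350·30/(t + 30)². Setting 350·30/(t+30)² = 350t/[(t+30)(3.89+t)] gives 30(3.89+t) = t(t+30), so t² = 30×3.89 = 116.7.
t* = √116.7 = 10.8 min.

10.80 min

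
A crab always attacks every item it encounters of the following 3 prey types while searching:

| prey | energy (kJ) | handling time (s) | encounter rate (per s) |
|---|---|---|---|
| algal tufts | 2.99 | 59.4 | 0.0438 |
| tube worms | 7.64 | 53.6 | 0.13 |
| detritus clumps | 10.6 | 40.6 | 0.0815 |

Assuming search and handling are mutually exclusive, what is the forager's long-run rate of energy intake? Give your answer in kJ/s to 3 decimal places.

R = (0.0438×2.99 + 0.13×7.64 + 0.0815×10.6) / (1 + 0.0438×59.4 + 0.13×53.6 + 0.0815×40.6) = 1.988/13.88 = 0.1432 kJ/s.

0.143 kJ/s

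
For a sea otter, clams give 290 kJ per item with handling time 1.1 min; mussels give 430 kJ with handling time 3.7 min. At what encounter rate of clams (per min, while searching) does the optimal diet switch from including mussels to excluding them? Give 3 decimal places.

At the threshold, the rate on clams alone equals the profitability of mussels: λ·290/(1 + λ·1.1) = 430/3.7 = 116.2.
Rearranging, λ(290 − 116.2×1.1) = 116.2, so λ = 116.2/162.2 = 0.7167 per min.

0.717 per min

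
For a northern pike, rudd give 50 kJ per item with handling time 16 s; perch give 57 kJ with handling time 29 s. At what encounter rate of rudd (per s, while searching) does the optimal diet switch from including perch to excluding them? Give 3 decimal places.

0.106 per s

At the threshold, the rate on rudd alone equals the profitability of perch: λ·50/(1 + λ·16) = 57/29 = 1.966.
Rearranging, λ(50 − 1.966×16) = 1.966, so λ = 1.966/18.55 = 0.1059 per s.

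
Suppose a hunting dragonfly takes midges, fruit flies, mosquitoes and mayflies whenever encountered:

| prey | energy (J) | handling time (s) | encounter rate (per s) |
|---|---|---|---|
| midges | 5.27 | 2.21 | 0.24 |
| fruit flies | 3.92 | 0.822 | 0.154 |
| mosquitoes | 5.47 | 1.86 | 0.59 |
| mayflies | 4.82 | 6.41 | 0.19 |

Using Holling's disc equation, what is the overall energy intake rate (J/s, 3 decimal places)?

R = Σλ_iE_i / (1 + Σλ_ih_i)
Numerator: 0.24×5.27 + 0.154×3.92 + 0.59×5.47 + 0.19×4.82 = 6.012
Denominator: 1 + 0.24×2.21 + 0.154×0.822 + 0.59×1.86 + 0.19×6.41 = 3.972
R = 6.012/3.972 = 1.513 J/s

1.513 J/s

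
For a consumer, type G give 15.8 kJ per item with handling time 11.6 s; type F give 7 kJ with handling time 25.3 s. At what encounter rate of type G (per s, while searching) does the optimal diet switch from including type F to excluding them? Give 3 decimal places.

0.022 per s

At the threshold, the rate on type G alone equals the profitability of type F: λ·15.8/(1 + λ·11.6) = 7/25.3 = 0.2767.
Rearranging, λ(15.8 − 0.2767×11.6) = 0.2767, so λ = 0.2767/12.59 = 0.02198 per s.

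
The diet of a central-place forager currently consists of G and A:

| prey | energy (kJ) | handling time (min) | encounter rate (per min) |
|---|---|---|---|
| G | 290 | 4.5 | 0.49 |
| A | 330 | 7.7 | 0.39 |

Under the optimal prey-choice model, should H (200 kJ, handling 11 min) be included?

No

Intake rate on the current diet: R = (0.49×290 + 0.39×330) / (1 + 0.49×4.5 + 0.39×7.7) = 270.8/6.208 = 43.62 kJ/min.
H: E/h = 200/11 = 18.18 kJ/min.
Since 18.18 < R, time spent handling H is better spent searching.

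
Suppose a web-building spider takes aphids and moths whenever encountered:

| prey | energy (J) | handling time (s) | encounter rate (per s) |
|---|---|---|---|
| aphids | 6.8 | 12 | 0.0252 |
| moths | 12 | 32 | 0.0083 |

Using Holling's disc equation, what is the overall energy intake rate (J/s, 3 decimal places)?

R = Σλ_iE_i / (1 + Σλ_ih_i)
Numerator: 0.0252×6.8 + 0.0083×12 = 0.271
Denominator: 1 + 0.0252×12 + 0.0083×32 = 1.568
R = 0.271/1.568 = 0.1728 J/s

0.173 J/s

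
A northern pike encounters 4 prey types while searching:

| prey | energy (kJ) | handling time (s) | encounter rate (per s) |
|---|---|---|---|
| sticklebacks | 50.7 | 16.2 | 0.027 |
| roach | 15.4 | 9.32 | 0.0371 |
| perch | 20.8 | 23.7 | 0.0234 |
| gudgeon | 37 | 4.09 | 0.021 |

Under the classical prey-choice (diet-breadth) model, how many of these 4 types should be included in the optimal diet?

3

Profitabilities (E/h, kJ/s): gudgeon 9.05, sticklebacks 3.13, roach 1.65, perch 0.878. Add prey in this order while the next type's profitability exceeds the intake rate on those already taken.
Rate on top 1: 0.7155. sticklebacks: 3.13 > 0.7155 → include.
Rate on top 2: 1.409. roach: 1.65 > 1.409 → include.
Rate on top 3: 1.454. perch: 0.878 < 1.454 → exclude; stop.
Optimal diet: gudgeon, sticklebacks, roach — 3 of 4 types.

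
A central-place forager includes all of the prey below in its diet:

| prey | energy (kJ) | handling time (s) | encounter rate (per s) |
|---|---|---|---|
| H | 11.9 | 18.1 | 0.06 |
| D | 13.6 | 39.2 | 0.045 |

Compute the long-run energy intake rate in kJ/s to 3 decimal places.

0.344 kJ/s

Energy encountered per unit search time: 0.06×11.9 + 0.045×13.6 = 1.326 kJ/s.
Handling time per unit search time: 0.06×18.1 + 0.045×39.2 = 2.85.
Rate = 1.326/(1 + 2.85) = 0.3444 kJ/s.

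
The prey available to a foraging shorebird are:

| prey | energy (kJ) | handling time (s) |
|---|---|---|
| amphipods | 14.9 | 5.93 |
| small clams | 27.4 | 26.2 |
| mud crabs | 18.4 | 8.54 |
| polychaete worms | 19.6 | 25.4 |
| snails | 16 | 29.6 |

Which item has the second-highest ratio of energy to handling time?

mud crabs

In descending order of E/h:
amphipods: 14.9/5.93 = 2.51 kJ/s
mud crabs: 18.4/8.54 = 2.15 kJ/s
small clams: 27.4/26.2 = 1.05 kJ/s
polychaete worms: 19.6/25.4 = 0.772 kJ/s
snails: 16/29.6 = 0.541 kJ/s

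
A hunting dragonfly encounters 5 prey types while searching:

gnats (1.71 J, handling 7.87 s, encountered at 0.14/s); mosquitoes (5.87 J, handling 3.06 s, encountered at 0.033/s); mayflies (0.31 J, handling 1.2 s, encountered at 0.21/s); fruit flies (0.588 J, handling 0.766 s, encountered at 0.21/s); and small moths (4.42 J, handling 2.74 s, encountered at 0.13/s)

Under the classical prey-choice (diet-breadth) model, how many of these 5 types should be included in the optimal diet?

3

Profitabilities (E/h, J/s): mosquitoes 1.92, small moths 1.61, fruit flies 0.768, mayflies 0.258, gnats 0.217. Add prey in this order while the next type's profitability exceeds the intake rate on those already taken.
Rate on top 1: 0.1759. small moths: 1.61 > 0.1759 → include.
Rate on top 2: 0.5273. fruit flies: 0.768 > 0.5273 → include.
Rate on top 3: 0.5512. mayflies: 0.258 < 0.5512 → exclude; stop.
Optimal diet: mosquitoes, small moths, fruit flies — 3 of 5 types.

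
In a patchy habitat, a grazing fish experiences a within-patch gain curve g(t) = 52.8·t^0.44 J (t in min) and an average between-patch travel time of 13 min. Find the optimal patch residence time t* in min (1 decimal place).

10.2 min

Optimal t* satisfies g'(t*) = g(t*)/(T + t*).
g'(t) = 0.44·52.8·t^-0.56. Setting 0.44·52.8·t^-0.56 = 52.8·t^0.44/(13+t) gives 0.44(13+t) = t, so 0.56·t = 0.44×13.
t* = 0.44×13/0.56 = 10.21 min.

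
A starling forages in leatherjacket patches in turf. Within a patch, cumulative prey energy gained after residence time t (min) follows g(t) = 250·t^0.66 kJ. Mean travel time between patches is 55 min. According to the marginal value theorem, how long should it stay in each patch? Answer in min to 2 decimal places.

106.76 min

By the marginal value theorem, leave when the instantaneous gain rate g'(t) equals the habitat-wide average g(t)/(T + t).
g'(t) = 0.66·250·t^-0.34. Setting 0.66·250·t^-0.34 = 250·t^0.66/(55+t) gives 0.66(55+t) = t, so 0.34·t = 0.66×55.
t* = 0.66×55/0.34 = 106.8 min.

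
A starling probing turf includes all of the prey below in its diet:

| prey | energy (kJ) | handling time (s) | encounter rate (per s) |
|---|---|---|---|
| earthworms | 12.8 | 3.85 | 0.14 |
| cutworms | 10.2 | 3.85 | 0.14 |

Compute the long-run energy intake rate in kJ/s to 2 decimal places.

1.55 kJ/s

R = (0.14×12.8 + 0.14×10.2) / (1 + 0.14×3.85 + 0.14×3.85) = 3.22/2.078 = 1.55 kJ/s.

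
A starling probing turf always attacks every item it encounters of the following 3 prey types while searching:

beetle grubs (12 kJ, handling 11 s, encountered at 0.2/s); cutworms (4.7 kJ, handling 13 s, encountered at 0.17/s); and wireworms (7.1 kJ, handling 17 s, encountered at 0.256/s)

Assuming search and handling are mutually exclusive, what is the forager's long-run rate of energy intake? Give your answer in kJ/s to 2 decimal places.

0.51 kJ/s

R = Σλ_iE_i / (1 + Σλ_ih_i)
Numerator: 0.2×12 + 0.17×4.7 + 0.256×7.1 = 5.017
Denominator: 1 + 0.2×11 + 0.17×13 + 0.256×17 = 9.762
R = 5.017/9.762 = 0.5139 kJ/s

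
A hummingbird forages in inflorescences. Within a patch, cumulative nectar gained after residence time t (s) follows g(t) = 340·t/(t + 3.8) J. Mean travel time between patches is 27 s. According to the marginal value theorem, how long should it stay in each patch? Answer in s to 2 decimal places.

Maximise g(t)/(T+t): set derivative to zero → g'(t)(T+t) = g(t).
g'(t) = 340·3.8/(t + 3.8)². Setting 340·3.8/(t+3.8)² = 340t/[(t+3.8)(27+t)] gives 3.8(27+t) = t(t+3.8), so t² = 3.8×27 = 102.6.
t* = √102.6 = 10.13 s.

10.13 s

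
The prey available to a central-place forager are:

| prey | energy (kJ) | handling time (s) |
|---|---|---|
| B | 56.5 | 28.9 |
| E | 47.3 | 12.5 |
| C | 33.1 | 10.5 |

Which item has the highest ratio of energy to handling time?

In descending order of E/h:
E: 47.3/12.5 = 3.78 kJ/s
C: 33.1/10.5 = 3.15 kJ/s
B: 56.5/28.9 = 1.96 kJ/s

E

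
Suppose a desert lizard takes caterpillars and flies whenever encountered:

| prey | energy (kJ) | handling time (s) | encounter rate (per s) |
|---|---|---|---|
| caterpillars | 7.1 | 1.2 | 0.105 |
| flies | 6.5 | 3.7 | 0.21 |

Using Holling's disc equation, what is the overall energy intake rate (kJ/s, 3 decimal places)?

1.109 kJ/s

R = Σλ_iE_i / (1 + Σλ_ih_i)
Numerator: 0.105×7.1 + 0.21×6.5 = 2.111
Denominator: 1 + 0.105×1.2 + 0.21×3.7 = 1.903
R = 2.111/1.903 = 1.109 kJ/s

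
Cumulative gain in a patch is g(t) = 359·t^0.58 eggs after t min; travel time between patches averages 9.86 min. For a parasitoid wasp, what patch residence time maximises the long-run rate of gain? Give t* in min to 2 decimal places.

13.62 min

Optimal t* satisfies g'(t*) = g(t*)/(T + t*).
g'(t) = 0.58·359·t^-0.42. Setting 0.58·359·t^-0.42 = 359·t^0.58/(9.86+t) gives 0.58(9.86+t) = t, so 0.42·t = 0.58×9.86.
t* = 0.58×9.86/0.42 = 13.62 min.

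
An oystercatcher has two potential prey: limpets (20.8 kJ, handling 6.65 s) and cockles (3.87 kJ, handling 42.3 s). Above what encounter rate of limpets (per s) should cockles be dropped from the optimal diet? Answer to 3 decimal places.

At the threshold, the rate on limpets alone equals the profitability of cockles: λ·20.8/(1 + λ·6.65) = 3.87/42.3 = 0.09149.
Rearranging, λ(20.8 − 0.09149×6.65) = 0.09149, so λ = 0.09149/20.19 = 0.004531 per s.

0.005 per s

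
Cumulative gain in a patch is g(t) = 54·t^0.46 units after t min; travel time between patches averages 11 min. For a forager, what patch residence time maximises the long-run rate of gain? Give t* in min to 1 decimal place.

9.4 min

Optimal t* satisfies g'(t*) = g(t*)/(T + t*).
g'(t) = 0.46·54·t^-0.54. Setting 0.46·54·t^-0.54 = 54·t^0.46/(11+t) gives 0.46(11+t) = t, so 0.54·t = 0.46×11.
t* = 0.46×11/0.54 = 9.37 min.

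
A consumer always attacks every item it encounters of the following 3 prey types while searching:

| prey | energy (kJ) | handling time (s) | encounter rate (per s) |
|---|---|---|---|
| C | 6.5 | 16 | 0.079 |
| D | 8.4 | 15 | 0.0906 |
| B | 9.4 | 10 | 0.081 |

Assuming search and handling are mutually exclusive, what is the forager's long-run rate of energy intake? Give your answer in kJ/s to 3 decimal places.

R = Σλ_iE_i / (1 + Σλ_ih_i)
Numerator: 0.079×6.5 + 0.0906×8.4 + 0.081×9.4 = 2.036
Denominator: 1 + 0.079×16 + 0.0906×15 + 0.081×10 = 4.433
R = 2.036/4.433 = 0.4593 kJ/s

0.459 kJ/s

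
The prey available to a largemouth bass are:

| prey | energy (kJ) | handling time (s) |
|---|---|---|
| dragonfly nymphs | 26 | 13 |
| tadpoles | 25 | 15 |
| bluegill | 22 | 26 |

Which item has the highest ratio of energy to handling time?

Profitability E/h (kJ/s): dragonfly nymphs = 26/13 = 2, tadpoles = 25/15 = 1.67, bluegill = 22/26 = 0.846.
Ranked: dragonfly nymphs > tadpoles > bluegill.

dragonfly nymphs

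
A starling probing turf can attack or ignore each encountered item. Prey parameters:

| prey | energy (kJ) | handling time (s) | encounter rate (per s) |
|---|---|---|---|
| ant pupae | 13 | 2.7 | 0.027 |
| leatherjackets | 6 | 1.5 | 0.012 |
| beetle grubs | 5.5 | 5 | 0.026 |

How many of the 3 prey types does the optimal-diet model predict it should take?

E/h in descending order: ant pupae 4.81, leatherjackets 4, beetle grubs 1.1 kJ/s. The optimal diet is the largest prefix of this list for which every included type satisfies E_i/h_i > R on the types above it.
Rate on top 1: 0.3272. leatherjackets: 4 > 0.3272 → include.
Rate on top 2: 0.3878. beetle grubs: 1.1 > 0.3878 → include.
Optimal diet: ant pupae, leatherjackets, beetle grubs — 3 of 3 types.

3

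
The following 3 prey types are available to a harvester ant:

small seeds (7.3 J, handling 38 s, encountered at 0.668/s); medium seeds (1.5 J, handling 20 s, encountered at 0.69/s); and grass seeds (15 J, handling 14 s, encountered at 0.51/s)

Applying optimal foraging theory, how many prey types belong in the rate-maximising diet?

1

Profitabilities (E/h, J/s): grass seeds 1.07, small seeds 0.192, medium seeds 0.075. Add prey in this order while the next type's profitability exceeds the intake rate on those already taken.
Rate on top 1: 0.9398. small seeds: 0.192 < 0.9398 → exclude; stop.
Optimal diet: grass seeds — 1 of 3 types.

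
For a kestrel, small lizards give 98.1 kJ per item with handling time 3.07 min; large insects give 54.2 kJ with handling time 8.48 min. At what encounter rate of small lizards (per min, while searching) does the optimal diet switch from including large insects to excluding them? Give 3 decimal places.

The zero-one rule: include large insects iff E₂/h₂ > λE₁/(1+λh₁). Equality gives the switch point.
λE₁h₂ = E₂ + λE₂h₁ ⇒ λ = E₂/(E₁h₂ − E₂h₁) = 54.2/(831.9 − 166.4) = 0.08144 per min.

0.081 per min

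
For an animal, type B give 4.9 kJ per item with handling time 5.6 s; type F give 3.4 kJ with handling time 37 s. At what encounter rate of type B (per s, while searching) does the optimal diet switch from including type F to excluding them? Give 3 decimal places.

0.021 per s

Drop type F once their profitability E₂/h₂ falls below the rate achievable on type B alone: E₂/h₂ = λE₁/(1 + λh₁).
Solve for λ: λE₁h₂ = E₂(1 + λh₁) → λ(E₁h₂ − E₂h₁) = E₂ → λ = E₂/(E₁h₂ − E₂h₁).
λ = 3.4/(4.9×37 − 3.4×5.6) = 3.4/162.3 = 0.02095 per s.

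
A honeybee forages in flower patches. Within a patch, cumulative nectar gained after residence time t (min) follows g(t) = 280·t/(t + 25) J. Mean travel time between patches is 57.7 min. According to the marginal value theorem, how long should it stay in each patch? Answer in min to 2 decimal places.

By the marginal value theorem, leave when the instantaneous gain rate g'(t) equals the habitat-wide average g(t)/(T + t).
g'(t) = 280·25/(t + 25)². Setting 280·25/(t+25)² = 280t/[(t+25)(57.7+t)] gives 25(57.7+t) = t(t+25), so t² = 25×57.7 = 1442.
t* = √1442 = 37.98 min.

37.98 min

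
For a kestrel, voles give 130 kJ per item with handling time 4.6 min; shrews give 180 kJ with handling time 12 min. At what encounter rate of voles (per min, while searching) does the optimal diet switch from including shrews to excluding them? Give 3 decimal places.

0.246 per min

At the threshold, the rate on voles alone equals the profitability of shrews: λ·130/(1 + λ·4.6) = 180/12 = 15.
Rearranging, λ(130 − 15×4.6) = 15, so λ = 15/61 = 0.2459 per min.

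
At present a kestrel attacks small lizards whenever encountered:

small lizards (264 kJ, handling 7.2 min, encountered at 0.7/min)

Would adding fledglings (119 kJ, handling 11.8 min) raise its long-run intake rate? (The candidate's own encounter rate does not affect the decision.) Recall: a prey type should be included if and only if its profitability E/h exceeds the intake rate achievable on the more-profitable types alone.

On small lizards alone, R = ΣλE/(1+Σλh) = 184.8/6.04 = 30.6 kJ/min.
Profitability of fledglings: 119/11.8 = 10.08 kJ/min.
10.08 < 30.6, so adding fledglings would lower the average — exclude it.

No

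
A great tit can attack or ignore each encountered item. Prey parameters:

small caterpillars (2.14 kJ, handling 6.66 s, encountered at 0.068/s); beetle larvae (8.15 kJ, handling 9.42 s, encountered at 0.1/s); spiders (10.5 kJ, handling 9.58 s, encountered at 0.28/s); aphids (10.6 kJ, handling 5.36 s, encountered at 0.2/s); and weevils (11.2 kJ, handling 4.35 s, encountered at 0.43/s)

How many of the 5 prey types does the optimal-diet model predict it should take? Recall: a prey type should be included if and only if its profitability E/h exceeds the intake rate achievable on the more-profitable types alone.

2

Rank by E/h (kJ/s): weevils 2.57, aphids 1.98, spiders 1.1, beetle larvae 0.865, small caterpillars 0.321. Include each in turn until the next type's E/h falls below the running intake rate.
Rate on top 1: 1.678. aphids: 1.98 > 1.678 → include.
Rate on top 2: 1.759. spiders: 1.1 < 1.759 → exclude; stop.
Optimal diet: weevils, aphids — 2 of 5 types.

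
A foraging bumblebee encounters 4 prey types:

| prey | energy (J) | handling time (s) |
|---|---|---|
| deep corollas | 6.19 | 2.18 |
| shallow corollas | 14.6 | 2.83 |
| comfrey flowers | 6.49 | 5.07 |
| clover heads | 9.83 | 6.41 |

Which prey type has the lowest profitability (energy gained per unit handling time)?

In descending order of E/h:
shallow corollas: 14.6/2.83 = 5.16 J/s
deep corollas: 6.19/2.18 = 2.84 J/s
clover heads: 9.83/6.41 = 1.53 J/s
comfrey flowers: 6.49/5.07 = 1.28 J/s

comfrey flowers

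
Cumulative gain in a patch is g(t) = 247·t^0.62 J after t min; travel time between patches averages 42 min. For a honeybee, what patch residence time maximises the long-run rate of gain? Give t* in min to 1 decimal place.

By the marginal value theorem, leave when the instantaneous gain rate g'(t) equals the habitat-wide average g(t)/(T + t).
g'(t) = 0.62·247·t^-0.38. Setting 0.62·247·t^-0.38 = 247·t^0.62/(42+t) gives 0.62(42+t) = t, so 0.38·t = 0.62×42.
t* = 0.62×42/0.38 = 68.53 min.

68.5 min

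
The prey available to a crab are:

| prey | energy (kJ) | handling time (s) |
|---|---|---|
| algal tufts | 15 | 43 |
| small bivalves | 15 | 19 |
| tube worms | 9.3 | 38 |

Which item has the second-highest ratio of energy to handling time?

In descending order of E/h:
small bivalves: 15/19 = 0.789 kJ/s
algal tufts: 15/43 = 0.349 kJ/s
tube worms: 9.3/38 = 0.245 kJ/s

algal tufts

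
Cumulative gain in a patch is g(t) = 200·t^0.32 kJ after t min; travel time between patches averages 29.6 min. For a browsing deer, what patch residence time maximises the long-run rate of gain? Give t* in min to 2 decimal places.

13.93 min

Optimal t* satisfies g'(t*) = g(t*)/(T + t*).
g'(t) = 0.32·200·t^-0.68. Setting 0.32·200·t^-0.68 = 200·t^0.32/(29.6+t) gives 0.32(29.6+t) = t, so 0.68·t = 0.32×29.6.
t* = 0.32×29.6/0.68 = 13.93 min.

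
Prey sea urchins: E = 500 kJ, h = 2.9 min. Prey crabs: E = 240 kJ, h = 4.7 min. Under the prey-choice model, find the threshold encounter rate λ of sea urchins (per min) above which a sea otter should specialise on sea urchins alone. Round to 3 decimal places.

0.145 per min

Drop crabs once their profitability E₂/h₂ falls below the rate achievable on sea urchins alone: E₂/h₂ = λE₁/(1 + λh₁).
Solve for λ: λE₁h₂ = E₂(1 + λh₁) → λ(E₁h₂ − E₂h₁) = E₂ → λ = E₂/(E₁h₂ − E₂h₁).
λ = 240/(500×4.7 − 240×2.9) = 240/1654 = 0.1451 per min.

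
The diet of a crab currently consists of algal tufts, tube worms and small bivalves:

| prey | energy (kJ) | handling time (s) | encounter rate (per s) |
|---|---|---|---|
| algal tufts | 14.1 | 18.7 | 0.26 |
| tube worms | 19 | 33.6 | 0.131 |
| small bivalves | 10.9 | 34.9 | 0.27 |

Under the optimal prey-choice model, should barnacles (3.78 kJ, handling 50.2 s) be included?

No

Current rate: (0.26×14.1 + 0.131×19 + 0.27×10.9)/(1 + 0.26×18.7 + 0.131×33.6 + 0.27×34.9) = 0.4621 kJ/s.
barnacles: E/h = 3.78/50.2 = 0.0753 kJ/s.
Since 0.0753 < R, time spent handling barnacles is better spent searching.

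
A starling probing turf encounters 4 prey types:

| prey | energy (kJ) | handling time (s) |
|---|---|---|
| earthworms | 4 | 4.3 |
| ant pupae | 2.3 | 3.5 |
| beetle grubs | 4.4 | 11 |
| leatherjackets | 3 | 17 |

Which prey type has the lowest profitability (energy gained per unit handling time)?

In descending order of E/h:
earthworms: 4/4.3 = 0.93 kJ/s
ant pupae: 2.3/3.5 = 0.657 kJ/s
beetle grubs: 4.4/11 = 0.4 kJ/s
leatherjackets: 3/17 = 0.176 kJ/s

leatherjackets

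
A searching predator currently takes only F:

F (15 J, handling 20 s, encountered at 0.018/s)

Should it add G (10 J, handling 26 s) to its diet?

Intake rate on the current diet: R = (0.018×15) / (1 + 0.018×20) = 0.27/1.36 = 0.1985 J/s.
G: E/h = 10/26 = 0.3846 J/s.
Since 0.3846 > R, including G increases the long-run rate.

Yes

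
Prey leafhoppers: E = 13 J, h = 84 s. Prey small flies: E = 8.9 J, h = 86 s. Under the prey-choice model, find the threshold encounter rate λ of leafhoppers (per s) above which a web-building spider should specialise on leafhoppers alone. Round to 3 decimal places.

0.024 per s

At the threshold, the rate on leafhoppers alone equals the profitability of small flies: λ·13/(1 + λ·84) = 8.9/86 = 0.1035.
Rearranging, λ(13 − 0.1035×84) = 0.1035, so λ = 0.1035/4.307 = 0.02403 per s.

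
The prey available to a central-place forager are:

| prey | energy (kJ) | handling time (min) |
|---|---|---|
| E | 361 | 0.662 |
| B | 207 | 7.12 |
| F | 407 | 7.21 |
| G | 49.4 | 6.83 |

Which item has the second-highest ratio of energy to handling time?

F

Profitability E/h (kJ/min): E = 361/0.662 = 545, B = 207/7.12 = 29.1, F = 407/7.21 = 56.4, G = 49.4/6.83 = 7.23.
Ranked: E > F > B > G.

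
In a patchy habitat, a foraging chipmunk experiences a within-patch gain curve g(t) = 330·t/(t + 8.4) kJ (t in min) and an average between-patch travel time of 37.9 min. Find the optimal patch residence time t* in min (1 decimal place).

Optimal t* satisfies g'(t*) = g(t*)/(T + t*).
g'(t) = 330·8.4/(t + 8.4)². Setting 330·8.4/(t+8.4)² = 330t/[(t+8.4)(37.9+t)] gives 8.4(37.9+t) = t(t+8.4), so t² = 8.4×37.9 = 318.4.
t* = √318.4 = 17.84 min.

17.8 min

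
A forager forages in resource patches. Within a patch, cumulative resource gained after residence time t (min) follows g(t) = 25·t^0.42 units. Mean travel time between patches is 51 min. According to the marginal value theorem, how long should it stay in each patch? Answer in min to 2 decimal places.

36.93 min

By the marginal value theorem, leave when the instantaneous gain rate g'(t) equals the habitat-wide average g(t)/(T + t).
g'(t) = 0.42·25·t^-0.58. Setting 0.42·25·t^-0.58 = 25·t^0.42/(51+t) gives 0.42(51+t) = t, so 0.58·t = 0.42×51.
t* = 0.42×51/0.58 = 36.93 min.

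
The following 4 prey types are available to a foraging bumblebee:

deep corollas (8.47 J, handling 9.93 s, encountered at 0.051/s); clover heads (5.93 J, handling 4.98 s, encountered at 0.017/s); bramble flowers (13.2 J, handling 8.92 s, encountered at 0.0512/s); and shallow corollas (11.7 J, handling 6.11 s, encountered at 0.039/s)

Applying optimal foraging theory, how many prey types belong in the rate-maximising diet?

4

Rank by E/h (J/s): shallow corollas 1.91, bramble flowers 1.48, clover heads 1.19, deep corollas 0.853. Include each in turn until the next type's E/h falls below the running intake rate.
Rate on top 1: 0.3685. bramble flowers: 1.48 > 0.3685 → include.
Rate on top 2: 0.6679. clover heads: 1.19 > 0.6679 → include.
Rate on top 3: 0.6928. deep corollas: 0.853 > 0.6928 → include.
Optimal diet: shallow corollas, bramble flowers, clover heads, deep corollas — 4 of 4 types.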